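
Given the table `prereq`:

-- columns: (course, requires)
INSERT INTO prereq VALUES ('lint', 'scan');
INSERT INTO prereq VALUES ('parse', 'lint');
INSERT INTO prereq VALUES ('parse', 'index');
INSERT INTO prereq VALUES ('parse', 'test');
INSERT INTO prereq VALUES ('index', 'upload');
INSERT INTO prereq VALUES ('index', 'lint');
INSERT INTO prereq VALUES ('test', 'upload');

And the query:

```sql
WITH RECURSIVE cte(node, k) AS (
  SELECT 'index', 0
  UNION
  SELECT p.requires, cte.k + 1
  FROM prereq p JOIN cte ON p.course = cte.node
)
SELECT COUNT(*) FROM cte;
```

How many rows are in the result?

4

Base: (index, k=0).
Iteration 1: edges from {index} -> (lint, k=1), (upload, k=1).
Iteration 2: edges from {lint,upload} -> (scan, k=2).
Iteration 3: no outgoing edges from {scan}; recursion stops.
Total rows emitted: 4.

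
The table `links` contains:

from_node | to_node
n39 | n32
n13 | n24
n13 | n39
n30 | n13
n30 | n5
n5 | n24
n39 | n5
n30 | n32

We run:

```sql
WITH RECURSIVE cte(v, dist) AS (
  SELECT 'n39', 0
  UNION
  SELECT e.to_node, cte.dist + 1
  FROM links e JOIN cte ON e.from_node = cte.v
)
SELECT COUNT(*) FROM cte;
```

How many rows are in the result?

4

Base: (n39, dist=0).
Iteration 1: edges from {n39} -> (n32, dist=1), (n5, dist=1).
Iteration 2: edges from {n32,n5} -> (n24, dist=2).
Iteration 3: no outgoing edges from {n24}; recursion stops.
Total rows emitted: 4.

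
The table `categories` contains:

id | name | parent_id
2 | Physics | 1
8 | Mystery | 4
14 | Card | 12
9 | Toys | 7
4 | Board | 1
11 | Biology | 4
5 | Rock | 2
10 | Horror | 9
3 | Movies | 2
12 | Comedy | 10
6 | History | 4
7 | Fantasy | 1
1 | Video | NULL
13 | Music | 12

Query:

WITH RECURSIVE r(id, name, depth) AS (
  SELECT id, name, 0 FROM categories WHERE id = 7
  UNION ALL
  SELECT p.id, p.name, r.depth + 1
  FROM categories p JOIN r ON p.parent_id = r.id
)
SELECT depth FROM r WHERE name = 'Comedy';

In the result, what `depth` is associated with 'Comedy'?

Base: id=7 (Fantasy) at depth 0.
Iteration 1: rows with parent_id in {7} -> Toys (id 9, depth 1).
Iteration 2: rows with parent_id in {9} -> Horror (id 10, depth 2).
Iteration 3: rows with parent_id in {10} -> Comedy (id 12, depth 3).
Iteration 4: rows with parent_id in {12} -> Music (id 13, depth 4), Card (id 14, depth 4).
Iteration 5: no rows with parent_id in {13,14}; recursion stops.

3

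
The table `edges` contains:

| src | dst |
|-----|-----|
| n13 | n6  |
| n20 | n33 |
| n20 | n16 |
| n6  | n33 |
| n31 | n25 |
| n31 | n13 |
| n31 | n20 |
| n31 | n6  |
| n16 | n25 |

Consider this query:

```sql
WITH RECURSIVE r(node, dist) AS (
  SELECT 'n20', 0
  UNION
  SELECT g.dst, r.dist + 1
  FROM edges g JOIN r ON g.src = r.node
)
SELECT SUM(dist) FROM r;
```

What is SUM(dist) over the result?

4

Base: (n20, dist=0).
Iteration 1: edges from {n20} -> (n16, dist=1), (n33, dist=1).
Iteration 2: edges from {n16,n33} -> (n25, dist=2).
Iteration 3: no outgoing edges from {n25}; recursion stops.
SUM(dist) = 0 + 1 + 1 + 2 = 4.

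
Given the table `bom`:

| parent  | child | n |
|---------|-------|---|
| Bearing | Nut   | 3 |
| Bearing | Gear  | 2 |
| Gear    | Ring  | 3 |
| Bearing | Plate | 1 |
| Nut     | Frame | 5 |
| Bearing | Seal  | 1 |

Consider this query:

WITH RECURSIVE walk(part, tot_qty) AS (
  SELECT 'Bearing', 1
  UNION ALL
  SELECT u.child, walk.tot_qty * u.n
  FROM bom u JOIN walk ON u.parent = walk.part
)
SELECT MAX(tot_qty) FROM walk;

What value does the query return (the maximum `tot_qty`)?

Base: (Bearing, tot_qty=1).
Iteration 1: components of {Bearing} -> Gear = 1*2 = 2, Nut = 1*3 = 3, Plate = 1*1 = 1, Seal = 1*1 = 1.
Iteration 2: components of {Gear,Nut,Plate,Seal} -> Frame = 3*5 = 15, Ring = 2*3 = 6.
Iteration 3: no further components; recursion stops.
tot_qty values: 1, 3, 2, 1, 1, 15, 6; the maximum is 15.

15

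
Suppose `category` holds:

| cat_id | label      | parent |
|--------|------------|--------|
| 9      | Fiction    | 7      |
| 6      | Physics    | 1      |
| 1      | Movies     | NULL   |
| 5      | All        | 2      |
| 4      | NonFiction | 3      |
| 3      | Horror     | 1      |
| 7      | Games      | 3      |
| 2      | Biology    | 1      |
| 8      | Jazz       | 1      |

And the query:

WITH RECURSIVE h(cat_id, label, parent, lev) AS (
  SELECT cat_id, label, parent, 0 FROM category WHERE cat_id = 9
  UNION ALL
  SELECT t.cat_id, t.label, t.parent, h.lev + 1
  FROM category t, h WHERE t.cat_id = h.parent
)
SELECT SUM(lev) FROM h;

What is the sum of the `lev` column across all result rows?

6

Base: cat_id=9 (Fiction), parent=7, lev 0.
Iteration 1: join on cat_id=7 -> Games (id 7, parent=3, lev 1).
Iteration 2: join on cat_id=3 -> Horror (id 3, parent=1, lev 2).
Iteration 3: join on cat_id=1 -> Movies (id 1, parent=NULL, lev 3).
Iteration 4: parent is NULL; no match; recursion stops.
SUM(lev) = 0 + 1 + 2 + 3 = 6.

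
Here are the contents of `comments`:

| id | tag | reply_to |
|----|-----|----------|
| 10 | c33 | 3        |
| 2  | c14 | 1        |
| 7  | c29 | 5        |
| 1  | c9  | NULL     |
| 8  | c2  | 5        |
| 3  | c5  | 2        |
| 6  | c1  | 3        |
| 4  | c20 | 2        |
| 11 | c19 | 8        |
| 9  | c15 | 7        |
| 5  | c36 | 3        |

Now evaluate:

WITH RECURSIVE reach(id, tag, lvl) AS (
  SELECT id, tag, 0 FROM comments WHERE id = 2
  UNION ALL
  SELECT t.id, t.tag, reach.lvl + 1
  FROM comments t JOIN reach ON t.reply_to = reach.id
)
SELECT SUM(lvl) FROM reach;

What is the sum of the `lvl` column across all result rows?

22

Base: id=2 (c14) at lvl 0.
Iteration 1: rows with reply_to in {2} -> c5 (id 3, lvl 1), c20 (id 4, lvl 1).
Iteration 2: rows with reply_to in {3,4} -> c36 (id 5, lvl 2), c1 (id 6, lvl 2), c33 (id 10, lvl 2).
Iteration 3: rows with reply_to in {5,6,10} -> c29 (id 7, lvl 3), c2 (id 8, lvl 3).
Iteration 4: rows with reply_to in {7,8} -> c15 (id 9, lvl 4), c19 (id 11, lvl 4).
Iteration 5: no rows with reply_to in {9,11}; recursion stops.
SUM(lvl) = 0 + 1 + 1 + 2 + 2 + 2 + 3 + 3 + 4 + 4 = 22.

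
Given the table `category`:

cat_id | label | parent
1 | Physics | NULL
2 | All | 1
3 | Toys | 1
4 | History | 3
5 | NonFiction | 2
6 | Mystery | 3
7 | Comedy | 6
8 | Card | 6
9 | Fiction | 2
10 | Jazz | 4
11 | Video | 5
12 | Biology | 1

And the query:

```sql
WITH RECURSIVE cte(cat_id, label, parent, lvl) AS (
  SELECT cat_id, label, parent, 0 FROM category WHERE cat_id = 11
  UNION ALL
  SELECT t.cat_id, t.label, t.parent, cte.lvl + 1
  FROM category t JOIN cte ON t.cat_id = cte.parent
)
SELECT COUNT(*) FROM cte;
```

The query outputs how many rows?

4

Base: cat_id=11 (Video), parent=5, lvl 0.
Iteration 1: join on cat_id=5 -> NonFiction (id 5, parent=2, lvl 1).
Iteration 2: join on cat_id=2 -> All (id 2, parent=1, lvl 2).
Iteration 3: join on cat_id=1 -> Physics (id 1, parent=NULL, lvl 3).
Iteration 4: parent is NULL; no match; recursion stops.
Total rows emitted: 4.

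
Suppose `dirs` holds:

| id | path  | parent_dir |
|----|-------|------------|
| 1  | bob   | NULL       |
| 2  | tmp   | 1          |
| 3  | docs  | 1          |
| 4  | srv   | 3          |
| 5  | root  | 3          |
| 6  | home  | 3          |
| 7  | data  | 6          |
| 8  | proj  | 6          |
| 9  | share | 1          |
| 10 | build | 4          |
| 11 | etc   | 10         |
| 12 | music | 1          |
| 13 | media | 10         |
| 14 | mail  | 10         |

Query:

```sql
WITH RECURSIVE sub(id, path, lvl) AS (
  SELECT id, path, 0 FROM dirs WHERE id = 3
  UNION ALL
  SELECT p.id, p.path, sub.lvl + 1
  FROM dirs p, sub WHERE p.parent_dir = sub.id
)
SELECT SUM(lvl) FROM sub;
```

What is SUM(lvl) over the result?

Base: id=3 (docs) at lvl 0.
Iteration 1: rows with parent_dir in {3} -> srv (id 4, lvl 1), root (id 5, lvl 1), home (id 6, lvl 1).
Iteration 2: rows with parent_dir in {4,5,6} -> data (id 7, lvl 2), proj (id 8, lvl 2), build (id 10, lvl 2).
Iteration 3: rows with parent_dir in {7,8,10} -> etc (id 11, lvl 3), media (id 13, lvl 3), mail (id 14, lvl 3).
Iteration 4: no rows with parent_dir in {11,13,14}; recursion stops.
SUM(lvl) = 0 + 1 + 1 + 1 + 2 + 2 + 2 + 3 + 3 + 3 = 18.

18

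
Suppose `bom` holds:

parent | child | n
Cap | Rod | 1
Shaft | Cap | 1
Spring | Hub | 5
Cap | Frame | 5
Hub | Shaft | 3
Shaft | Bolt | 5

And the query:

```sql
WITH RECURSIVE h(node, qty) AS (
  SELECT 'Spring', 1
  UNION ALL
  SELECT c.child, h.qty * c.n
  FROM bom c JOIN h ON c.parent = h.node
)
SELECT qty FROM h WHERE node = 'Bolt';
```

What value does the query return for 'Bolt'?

Base: (Spring, qty=1).
Iteration 1: components of {Spring} -> Hub = 1*5 = 5.
Iteration 2: components of {Hub} -> Shaft = 5*3 = 15.
Iteration 3: components of {Shaft} -> Bolt = 15*5 = 75, Cap = 15*1 = 15.
Iteration 4: components of {Bolt,Cap} -> Frame = 15*5 = 75, Rod = 15*1 = 15.
Iteration 5: no further components; recursion stops.

75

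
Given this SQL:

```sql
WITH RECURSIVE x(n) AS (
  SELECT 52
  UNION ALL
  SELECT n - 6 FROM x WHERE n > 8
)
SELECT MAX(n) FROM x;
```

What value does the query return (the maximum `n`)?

52

Base: n=52.
Iteration 1: 52 > 8 holds -> n = 52 - 6 = 46.
Iteration 2: 46 > 8 holds -> n = 46 - 6 = 40.
Iteration 3: 40 > 8 holds -> n = 40 - 6 = 34.
Iteration 4: 34 > 8 holds -> n = 34 - 6 = 28.
Iteration 5: 28 > 8 holds -> n = 28 - 6 = 22.
Iteration 6: 22 > 8 holds -> n = 22 - 6 = 16.
Iteration 7: 16 > 8 holds -> n = 16 - 6 = 10.
Iteration 8: 10 > 8 holds -> n = 10 - 6 = 4.
Iteration 9: 4 > 8 fails; recursion stops.
n values: 52, 46, 40, 34, 28, 22, 16, 10, 4; the maximum is 52.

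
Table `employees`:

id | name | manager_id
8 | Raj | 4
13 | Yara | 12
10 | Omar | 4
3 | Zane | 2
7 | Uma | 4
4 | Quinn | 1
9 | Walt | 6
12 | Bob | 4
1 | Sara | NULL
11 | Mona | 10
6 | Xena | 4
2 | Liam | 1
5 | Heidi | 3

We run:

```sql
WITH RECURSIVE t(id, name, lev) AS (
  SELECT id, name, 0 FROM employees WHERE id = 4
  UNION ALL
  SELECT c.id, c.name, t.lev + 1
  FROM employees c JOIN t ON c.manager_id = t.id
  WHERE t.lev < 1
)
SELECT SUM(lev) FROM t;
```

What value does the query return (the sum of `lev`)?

5

Base: id=4 (Quinn) at lev 0.
Iteration 1: rows with manager_id in {4} -> Xena (id 6, lev 1), Uma (id 7, lev 1), Raj (id 8, lev 1), Omar (id 10, lev 1), Bob (id 12, lev 1).
Iteration 2: lev < 1 fails for all current rows; recursion stops.
SUM(lev) = 0 + 1 + 1 + 1 + 1 + 1 = 5.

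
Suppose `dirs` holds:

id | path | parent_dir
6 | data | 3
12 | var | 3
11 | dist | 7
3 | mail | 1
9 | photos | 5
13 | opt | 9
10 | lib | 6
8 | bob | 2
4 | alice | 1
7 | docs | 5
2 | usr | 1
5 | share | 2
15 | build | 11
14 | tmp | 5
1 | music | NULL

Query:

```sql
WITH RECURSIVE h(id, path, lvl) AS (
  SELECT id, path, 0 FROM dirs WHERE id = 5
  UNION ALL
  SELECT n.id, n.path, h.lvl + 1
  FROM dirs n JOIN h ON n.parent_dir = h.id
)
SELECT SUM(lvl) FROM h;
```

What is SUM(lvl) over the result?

10

Base: id=5 (share) at lvl 0.
Iteration 1: rows with parent_dir in {5} -> docs (id 7, lvl 1), photos (id 9, lvl 1), tmp (id 14, lvl 1).
Iteration 2: rows with parent_dir in {7,9,14} -> dist (id 11, lvl 2), opt (id 13, lvl 2).
Iteration 3: rows with parent_dir in {11,13} -> build (id 15, lvl 3).
Iteration 4: no rows with parent_dir in {15}; recursion stops.
SUM(lvl) = 0 + 1 + 1 + 1 + 2 + 2 + 3 = 10.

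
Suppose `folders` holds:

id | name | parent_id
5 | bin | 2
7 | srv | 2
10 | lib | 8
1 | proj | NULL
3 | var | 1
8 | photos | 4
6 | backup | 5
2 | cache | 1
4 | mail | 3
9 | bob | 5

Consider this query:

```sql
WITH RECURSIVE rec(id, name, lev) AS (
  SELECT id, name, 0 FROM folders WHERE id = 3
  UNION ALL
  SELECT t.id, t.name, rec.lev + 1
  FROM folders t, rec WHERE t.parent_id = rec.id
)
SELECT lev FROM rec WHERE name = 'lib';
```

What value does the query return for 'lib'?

3

Base: id=3 (var) at lev 0.
Iteration 1: rows with parent_id in {3} -> mail (id 4, lev 1).
Iteration 2: rows with parent_id in {4} -> photos (id 8, lev 2).
Iteration 3: rows with parent_id in {8} -> lib (id 10, lev 3).
Iteration 4: no rows with parent_id in {10}; recursion stops.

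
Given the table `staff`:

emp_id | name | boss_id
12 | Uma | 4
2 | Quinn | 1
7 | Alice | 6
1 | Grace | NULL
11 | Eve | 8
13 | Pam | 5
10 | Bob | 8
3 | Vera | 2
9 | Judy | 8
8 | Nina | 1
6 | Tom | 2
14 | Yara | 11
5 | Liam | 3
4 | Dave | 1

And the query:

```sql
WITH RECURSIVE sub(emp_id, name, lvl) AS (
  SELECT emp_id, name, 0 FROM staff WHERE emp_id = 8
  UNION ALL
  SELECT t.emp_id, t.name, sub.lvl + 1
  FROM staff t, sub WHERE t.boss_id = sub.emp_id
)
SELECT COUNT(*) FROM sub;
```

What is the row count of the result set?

Base: emp_id=8 (Nina) at lvl 0.
Iteration 1: rows with boss_id in {8} -> Judy (id 9, lvl 1), Bob (id 10, lvl 1), Eve (id 11, lvl 1).
Iteration 2: rows with boss_id in {9,10,11} -> Yara (id 14, lvl 2).
Iteration 3: no rows with boss_id in {14}; recursion stops.
Total rows emitted: 5.

5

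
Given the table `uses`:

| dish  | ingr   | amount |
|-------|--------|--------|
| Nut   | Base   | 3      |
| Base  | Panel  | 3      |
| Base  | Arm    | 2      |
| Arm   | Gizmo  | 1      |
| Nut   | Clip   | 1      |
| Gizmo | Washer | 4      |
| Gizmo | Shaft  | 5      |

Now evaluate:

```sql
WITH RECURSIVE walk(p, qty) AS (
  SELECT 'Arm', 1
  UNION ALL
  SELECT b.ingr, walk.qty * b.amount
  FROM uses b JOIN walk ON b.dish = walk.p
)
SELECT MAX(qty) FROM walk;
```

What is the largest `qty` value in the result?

Base: (Arm, qty=1).
Iteration 1: components of {Arm} -> Gizmo = 1*1 = 1.
Iteration 2: components of {Gizmo} -> Shaft = 1*5 = 5, Washer = 1*4 = 4.
Iteration 3: no further components; recursion stops.
qty values: 1, 1, 4, 5; the maximum is 5.

5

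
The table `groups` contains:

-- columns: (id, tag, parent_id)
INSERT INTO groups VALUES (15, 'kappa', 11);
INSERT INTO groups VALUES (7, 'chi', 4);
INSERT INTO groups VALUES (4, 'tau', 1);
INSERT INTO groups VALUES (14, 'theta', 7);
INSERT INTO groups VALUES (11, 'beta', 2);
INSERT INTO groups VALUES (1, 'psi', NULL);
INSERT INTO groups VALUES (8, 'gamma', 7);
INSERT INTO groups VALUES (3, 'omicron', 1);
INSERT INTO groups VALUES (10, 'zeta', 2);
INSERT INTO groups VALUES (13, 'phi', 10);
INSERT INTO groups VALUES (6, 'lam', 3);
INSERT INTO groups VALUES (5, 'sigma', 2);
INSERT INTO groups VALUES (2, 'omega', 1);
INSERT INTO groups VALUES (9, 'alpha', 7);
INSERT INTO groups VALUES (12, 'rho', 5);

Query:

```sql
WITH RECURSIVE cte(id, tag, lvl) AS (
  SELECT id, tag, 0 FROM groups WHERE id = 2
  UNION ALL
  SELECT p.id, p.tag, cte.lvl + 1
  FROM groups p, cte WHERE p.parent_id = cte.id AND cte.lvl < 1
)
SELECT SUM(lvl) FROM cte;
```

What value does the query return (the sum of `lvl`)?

3

Base: id=2 (omega) at lvl 0.
Iteration 1: rows with parent_id in {2} -> sigma (id 5, lvl 1), zeta (id 10, lvl 1), beta (id 11, lvl 1).
Iteration 2: lvl < 1 fails for all current rows; recursion stops.
SUM(lvl) = 0 + 1 + 1 + 1 = 3.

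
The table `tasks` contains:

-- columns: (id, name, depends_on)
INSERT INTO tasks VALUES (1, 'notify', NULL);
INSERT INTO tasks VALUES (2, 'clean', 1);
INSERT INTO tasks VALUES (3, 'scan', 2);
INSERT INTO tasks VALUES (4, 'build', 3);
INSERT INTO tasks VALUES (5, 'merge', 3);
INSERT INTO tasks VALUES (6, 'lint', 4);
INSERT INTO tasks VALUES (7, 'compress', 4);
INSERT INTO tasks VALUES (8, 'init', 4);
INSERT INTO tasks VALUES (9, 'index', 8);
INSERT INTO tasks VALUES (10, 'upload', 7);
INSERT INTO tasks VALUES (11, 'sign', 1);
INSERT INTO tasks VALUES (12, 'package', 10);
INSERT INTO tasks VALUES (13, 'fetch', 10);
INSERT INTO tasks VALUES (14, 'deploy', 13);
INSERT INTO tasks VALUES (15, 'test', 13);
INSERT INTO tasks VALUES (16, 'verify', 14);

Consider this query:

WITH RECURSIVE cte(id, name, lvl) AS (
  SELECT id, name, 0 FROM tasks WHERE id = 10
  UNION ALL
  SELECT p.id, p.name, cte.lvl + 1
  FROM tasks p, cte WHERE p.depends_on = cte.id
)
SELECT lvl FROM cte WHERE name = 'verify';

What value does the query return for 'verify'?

3

Base: id=10 (upload) at lvl 0.
Iteration 1: rows with depends_on in {10} -> package (id 12, lvl 1), fetch (id 13, lvl 1).
Iteration 2: rows with depends_on in {12,13} -> deploy (id 14, lvl 2), test (id 15, lvl 2).
Iteration 3: rows with depends_on in {14,15} -> verify (id 16, lvl 3).
Iteration 4: no rows with depends_on in {16}; recursion stops.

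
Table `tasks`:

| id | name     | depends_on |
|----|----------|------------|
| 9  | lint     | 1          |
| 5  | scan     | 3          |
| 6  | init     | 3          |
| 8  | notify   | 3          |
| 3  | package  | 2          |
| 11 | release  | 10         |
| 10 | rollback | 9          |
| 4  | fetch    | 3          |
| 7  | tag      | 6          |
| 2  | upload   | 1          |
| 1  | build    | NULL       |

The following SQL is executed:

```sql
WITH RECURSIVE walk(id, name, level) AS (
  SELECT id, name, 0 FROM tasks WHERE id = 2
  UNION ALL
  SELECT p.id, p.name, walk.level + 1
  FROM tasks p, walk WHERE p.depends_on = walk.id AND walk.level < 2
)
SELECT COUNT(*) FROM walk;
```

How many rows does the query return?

Base: id=2 (upload) at level 0.
Iteration 1: rows with depends_on in {2} -> package (id 3, level 1).
Iteration 2: rows with depends_on in {3} -> fetch (id 4, level 2), scan (id 5, level 2), init (id 6, level 2), notify (id 8, level 2).
Iteration 3: level < 2 fails for all current rows; recursion stops.
Total rows emitted: 6.

6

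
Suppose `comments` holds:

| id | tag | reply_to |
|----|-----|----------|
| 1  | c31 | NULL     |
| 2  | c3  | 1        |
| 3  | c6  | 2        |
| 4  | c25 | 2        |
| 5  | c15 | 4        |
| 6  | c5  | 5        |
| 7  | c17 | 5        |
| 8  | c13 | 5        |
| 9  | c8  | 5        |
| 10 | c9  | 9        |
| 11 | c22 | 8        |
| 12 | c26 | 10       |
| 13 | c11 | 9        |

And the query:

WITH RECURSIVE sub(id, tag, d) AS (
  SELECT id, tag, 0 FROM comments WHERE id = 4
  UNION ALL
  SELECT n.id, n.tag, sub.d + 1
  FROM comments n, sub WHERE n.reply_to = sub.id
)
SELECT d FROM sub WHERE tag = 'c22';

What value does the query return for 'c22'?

Base: id=4 (c25) at d 0.
Iteration 1: rows with reply_to in {4} -> c15 (id 5, d 1).
Iteration 2: rows with reply_to in {5} -> c5 (id 6, d 2), c17 (id 7, d 2), c13 (id 8, d 2), c8 (id 9, d 2).
Iteration 3: rows with reply_to in {6,7,8,9} -> c9 (id 10, d 3), c22 (id 11, d 3), c11 (id 13, d 3).
Iteration 4: rows with reply_to in {10,11,13} -> c26 (id 12, d 4).
Iteration 5: no rows with reply_to in {12}; recursion stops.

3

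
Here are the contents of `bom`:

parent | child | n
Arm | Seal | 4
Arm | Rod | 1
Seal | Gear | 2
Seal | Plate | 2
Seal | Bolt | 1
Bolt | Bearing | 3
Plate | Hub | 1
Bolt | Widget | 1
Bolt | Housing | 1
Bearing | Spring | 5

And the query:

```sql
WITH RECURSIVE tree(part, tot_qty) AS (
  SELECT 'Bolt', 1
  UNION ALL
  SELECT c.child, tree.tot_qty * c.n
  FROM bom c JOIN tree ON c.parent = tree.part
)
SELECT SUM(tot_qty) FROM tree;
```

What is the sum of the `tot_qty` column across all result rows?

Base: (Bolt, tot_qty=1).
Iteration 1: components of {Bolt} -> Bearing = 1*3 = 3, Housing = 1*1 = 1, Widget = 1*1 = 1.
Iteration 2: components of {Bearing,Housing,Widget} -> Spring = 3*5 = 15.
Iteration 3: no further components; recursion stops.
SUM(tot_qty) = 1 + 3 + 1 + 1 + 15 = 21.

21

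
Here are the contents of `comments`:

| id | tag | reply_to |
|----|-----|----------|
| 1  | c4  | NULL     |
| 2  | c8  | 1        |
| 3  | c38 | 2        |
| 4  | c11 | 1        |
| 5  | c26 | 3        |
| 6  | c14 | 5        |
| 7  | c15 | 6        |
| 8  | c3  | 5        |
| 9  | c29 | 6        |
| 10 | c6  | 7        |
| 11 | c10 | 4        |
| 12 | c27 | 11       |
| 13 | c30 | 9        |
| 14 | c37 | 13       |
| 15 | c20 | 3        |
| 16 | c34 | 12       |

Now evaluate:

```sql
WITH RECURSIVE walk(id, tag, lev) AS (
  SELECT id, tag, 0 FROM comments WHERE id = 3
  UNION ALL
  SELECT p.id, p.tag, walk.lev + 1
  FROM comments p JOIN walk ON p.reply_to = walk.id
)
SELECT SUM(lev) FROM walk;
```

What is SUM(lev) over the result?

Base: id=3 (c38) at lev 0.
Iteration 1: rows with reply_to in {3} -> c26 (id 5, lev 1), c20 (id 15, lev 1).
Iteration 2: rows with reply_to in {5,15} -> c14 (id 6, lev 2), c3 (id 8, lev 2).
Iteration 3: rows with reply_to in {6,8} -> c15 (id 7, lev 3), c29 (id 9, lev 3).
Iteration 4: rows with reply_to in {7,9} -> c6 (id 10, lev 4), c30 (id 13, lev 4).
Iteration 5: rows with reply_to in {10,13} -> c37 (id 14, lev 5).
Iteration 6: no rows with reply_to in {14}; recursion stops.
SUM(lev) = 0 + 1 + 1 + 2 + 2 + 3 + 3 + 4 + 4 + 5 = 25.

25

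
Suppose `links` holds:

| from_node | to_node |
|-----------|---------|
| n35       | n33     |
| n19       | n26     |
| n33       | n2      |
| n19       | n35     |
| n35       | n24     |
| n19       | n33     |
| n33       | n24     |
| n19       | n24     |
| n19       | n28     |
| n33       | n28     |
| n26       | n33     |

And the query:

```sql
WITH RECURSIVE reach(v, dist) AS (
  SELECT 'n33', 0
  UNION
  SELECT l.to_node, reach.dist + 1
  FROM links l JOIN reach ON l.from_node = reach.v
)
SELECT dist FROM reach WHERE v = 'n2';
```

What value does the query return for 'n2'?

1

Base: (n33, dist=0).
Iteration 1: edges from {n33} -> (n2, dist=1), (n24, dist=1), (n28, dist=1).
Iteration 2: no outgoing edges from {n2,n24,n28}; recursion stops.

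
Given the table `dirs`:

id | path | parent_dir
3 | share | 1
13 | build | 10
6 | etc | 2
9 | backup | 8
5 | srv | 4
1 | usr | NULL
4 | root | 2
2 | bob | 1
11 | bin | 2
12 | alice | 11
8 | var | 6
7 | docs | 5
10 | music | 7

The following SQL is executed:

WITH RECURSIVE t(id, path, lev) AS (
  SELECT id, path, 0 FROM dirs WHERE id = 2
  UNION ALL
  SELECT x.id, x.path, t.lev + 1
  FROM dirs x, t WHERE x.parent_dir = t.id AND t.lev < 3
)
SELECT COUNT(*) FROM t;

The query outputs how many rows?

9

Base: id=2 (bob) at lev 0.
Iteration 1: rows with parent_dir in {2} -> root (id 4, lev 1), etc (id 6, lev 1), bin (id 11, lev 1).
Iteration 2: rows with parent_dir in {4,6,11} -> srv (id 5, lev 2), var (id 8, lev 2), alice (id 12, lev 2).
Iteration 3: rows with parent_dir in {5,8,12} -> docs (id 7, lev 3), backup (id 9, lev 3).
Iteration 4: lev < 3 fails for all current rows; recursion stops.
Total rows emitted: 9.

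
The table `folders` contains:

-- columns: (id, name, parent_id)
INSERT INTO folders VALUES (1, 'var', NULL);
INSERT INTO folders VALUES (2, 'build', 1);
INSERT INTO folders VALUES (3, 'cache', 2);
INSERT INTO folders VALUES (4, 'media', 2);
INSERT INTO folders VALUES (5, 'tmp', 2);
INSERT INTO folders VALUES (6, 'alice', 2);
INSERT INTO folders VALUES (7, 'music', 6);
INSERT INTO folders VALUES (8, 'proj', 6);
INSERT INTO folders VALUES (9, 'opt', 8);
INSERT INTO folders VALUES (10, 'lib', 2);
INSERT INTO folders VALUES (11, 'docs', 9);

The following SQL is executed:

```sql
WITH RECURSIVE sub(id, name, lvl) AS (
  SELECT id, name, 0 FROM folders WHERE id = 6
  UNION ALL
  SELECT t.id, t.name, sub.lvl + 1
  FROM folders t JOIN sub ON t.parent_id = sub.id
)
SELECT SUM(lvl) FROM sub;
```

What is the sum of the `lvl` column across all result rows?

Base: id=6 (alice) at lvl 0.
Iteration 1: rows with parent_id in {6} -> music (id 7, lvl 1), proj (id 8, lvl 1).
Iteration 2: rows with parent_id in {7,8} -> opt (id 9, lvl 2).
Iteration 3: rows with parent_id in {9} -> docs (id 11, lvl 3).
Iteration 4: no rows with parent_id in {11}; recursion stops.
SUM(lvl) = 0 + 1 + 1 + 2 + 3 = 7.

7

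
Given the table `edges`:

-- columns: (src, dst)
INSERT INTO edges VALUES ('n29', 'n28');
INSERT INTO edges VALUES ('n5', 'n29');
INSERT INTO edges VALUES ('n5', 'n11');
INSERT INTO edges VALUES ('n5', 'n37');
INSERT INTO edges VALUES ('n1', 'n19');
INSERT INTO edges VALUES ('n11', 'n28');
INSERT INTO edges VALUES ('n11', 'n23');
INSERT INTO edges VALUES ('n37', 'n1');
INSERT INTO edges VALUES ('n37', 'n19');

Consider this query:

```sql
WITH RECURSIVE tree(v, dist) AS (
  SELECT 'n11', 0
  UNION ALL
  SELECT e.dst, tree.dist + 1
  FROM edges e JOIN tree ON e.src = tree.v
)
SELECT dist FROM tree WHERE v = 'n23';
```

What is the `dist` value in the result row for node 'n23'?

Base: (n11, dist=0).
Iteration 1: edges from {n11} -> (n23, dist=1), (n28, dist=1).
Iteration 2: no outgoing edges from {n23,n28}; recursion stops.

1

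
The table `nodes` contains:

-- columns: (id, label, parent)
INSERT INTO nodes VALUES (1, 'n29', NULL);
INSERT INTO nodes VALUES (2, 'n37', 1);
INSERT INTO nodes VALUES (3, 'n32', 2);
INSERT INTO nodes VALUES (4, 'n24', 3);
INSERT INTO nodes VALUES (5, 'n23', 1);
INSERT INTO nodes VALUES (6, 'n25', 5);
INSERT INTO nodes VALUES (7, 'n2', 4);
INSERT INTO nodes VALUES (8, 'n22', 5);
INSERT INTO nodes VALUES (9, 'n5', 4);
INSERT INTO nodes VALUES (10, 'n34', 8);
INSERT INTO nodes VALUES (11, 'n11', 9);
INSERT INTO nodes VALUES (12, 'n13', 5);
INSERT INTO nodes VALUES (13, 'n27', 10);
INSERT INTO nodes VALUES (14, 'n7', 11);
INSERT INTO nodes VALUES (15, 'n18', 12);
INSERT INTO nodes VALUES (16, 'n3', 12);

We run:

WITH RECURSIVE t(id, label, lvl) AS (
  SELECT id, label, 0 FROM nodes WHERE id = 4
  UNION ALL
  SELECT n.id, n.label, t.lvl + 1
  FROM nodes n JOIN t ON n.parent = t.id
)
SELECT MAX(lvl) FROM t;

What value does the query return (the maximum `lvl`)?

3

Base: id=4 (n24) at lvl 0.
Iteration 1: rows with parent in {4} -> n2 (id 7, lvl 1), n5 (id 9, lvl 1).
Iteration 2: rows with parent in {7,9} -> n11 (id 11, lvl 2).
Iteration 3: rows with parent in {11} -> n7 (id 14, lvl 3).
Iteration 4: no rows with parent in {14}; recursion stops.
lvl values: 0, 1, 1, 2, 3; the maximum is 3.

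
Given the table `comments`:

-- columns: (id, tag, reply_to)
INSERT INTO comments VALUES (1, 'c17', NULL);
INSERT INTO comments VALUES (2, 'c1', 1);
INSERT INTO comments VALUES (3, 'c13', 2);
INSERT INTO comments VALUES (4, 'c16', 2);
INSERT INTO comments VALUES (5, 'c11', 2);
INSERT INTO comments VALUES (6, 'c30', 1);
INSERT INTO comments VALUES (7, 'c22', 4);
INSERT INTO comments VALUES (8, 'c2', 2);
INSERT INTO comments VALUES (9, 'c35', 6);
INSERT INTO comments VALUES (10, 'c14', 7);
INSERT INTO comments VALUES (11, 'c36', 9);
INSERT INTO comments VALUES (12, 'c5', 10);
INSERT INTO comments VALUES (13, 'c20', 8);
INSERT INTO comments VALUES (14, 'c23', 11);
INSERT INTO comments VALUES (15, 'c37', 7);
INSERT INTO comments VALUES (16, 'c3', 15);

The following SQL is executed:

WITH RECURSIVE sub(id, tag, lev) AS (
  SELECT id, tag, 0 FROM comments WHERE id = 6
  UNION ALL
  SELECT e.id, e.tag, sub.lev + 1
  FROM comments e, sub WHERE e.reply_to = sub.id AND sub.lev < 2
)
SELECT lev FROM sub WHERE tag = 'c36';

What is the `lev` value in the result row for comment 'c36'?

Base: id=6 (c30) at lev 0.
Iteration 1: rows with reply_to in {6} -> c35 (id 9, lev 1).
Iteration 2: rows with reply_to in {9} -> c36 (id 11, lev 2).
Iteration 3: lev < 2 fails for all current rows; recursion stops.

2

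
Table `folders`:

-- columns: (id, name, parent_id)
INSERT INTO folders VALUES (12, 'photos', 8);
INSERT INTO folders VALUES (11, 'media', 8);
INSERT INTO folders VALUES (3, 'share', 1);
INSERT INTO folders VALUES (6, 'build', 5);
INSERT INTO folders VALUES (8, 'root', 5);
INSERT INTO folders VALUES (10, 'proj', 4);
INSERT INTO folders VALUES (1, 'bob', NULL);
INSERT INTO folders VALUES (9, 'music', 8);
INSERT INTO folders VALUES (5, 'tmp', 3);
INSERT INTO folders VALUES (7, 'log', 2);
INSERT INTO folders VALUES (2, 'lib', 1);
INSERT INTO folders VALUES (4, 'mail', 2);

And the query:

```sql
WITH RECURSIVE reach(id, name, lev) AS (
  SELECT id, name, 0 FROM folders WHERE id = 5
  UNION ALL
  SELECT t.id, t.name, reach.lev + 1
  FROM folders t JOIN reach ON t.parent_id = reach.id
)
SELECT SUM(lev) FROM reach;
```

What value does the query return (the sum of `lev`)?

8

Base: id=5 (tmp) at lev 0.
Iteration 1: rows with parent_id in {5} -> build (id 6, lev 1), root (id 8, lev 1).
Iteration 2: rows with parent_id in {6,8} -> music (id 9, lev 2), media (id 11, lev 2), photos (id 12, lev 2).
Iteration 3: no rows with parent_id in {9,11,12}; recursion stops.
SUM(lev) = 0 + 1 + 1 + 2 + 2 + 2 = 8.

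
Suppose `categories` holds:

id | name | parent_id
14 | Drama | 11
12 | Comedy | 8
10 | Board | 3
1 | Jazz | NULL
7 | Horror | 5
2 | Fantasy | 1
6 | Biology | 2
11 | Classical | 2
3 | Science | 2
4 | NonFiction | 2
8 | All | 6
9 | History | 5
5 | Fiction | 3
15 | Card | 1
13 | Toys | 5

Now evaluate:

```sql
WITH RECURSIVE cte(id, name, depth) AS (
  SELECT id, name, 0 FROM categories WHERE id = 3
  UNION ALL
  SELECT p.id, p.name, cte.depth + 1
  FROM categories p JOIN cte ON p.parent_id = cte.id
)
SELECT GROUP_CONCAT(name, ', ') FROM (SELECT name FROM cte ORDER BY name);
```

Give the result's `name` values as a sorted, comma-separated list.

Base: id=3 (Science) at depth 0.
Iteration 1: rows with parent_id in {3} -> Fiction (id 5, depth 1), Board (id 10, depth 1).
Iteration 2: rows with parent_id in {5,10} -> Horror (id 7, depth 2), History (id 9, depth 2), Toys (id 13, depth 2).
Iteration 3: no rows with parent_id in {7,9,13}; recursion stops.

Board, Fiction, History, Horror, Science, Toys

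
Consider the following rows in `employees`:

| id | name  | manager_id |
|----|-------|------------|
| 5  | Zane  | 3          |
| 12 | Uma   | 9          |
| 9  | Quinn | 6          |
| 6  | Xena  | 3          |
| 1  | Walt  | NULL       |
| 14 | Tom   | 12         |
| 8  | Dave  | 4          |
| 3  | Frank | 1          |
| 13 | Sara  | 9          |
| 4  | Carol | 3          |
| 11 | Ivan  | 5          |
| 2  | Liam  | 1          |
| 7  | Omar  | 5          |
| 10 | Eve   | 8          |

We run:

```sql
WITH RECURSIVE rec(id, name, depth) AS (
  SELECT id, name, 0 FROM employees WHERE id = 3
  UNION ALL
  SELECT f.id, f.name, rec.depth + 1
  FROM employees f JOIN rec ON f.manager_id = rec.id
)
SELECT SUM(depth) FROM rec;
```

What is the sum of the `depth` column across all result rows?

24

Base: id=3 (Frank) at depth 0.
Iteration 1: rows with manager_id in {3} -> Carol (id 4, depth 1), Zane (id 5, depth 1), Xena (id 6, depth 1).
Iteration 2: rows with manager_id in {4,5,6} -> Omar (id 7, depth 2), Dave (id 8, depth 2), Quinn (id 9, depth 2), Ivan (id 11, depth 2).
Iteration 3: rows with manager_id in {7,8,9,11} -> Eve (id 10, depth 3), Uma (id 12, depth 3), Sara (id 13, depth 3).
Iteration 4: rows with manager_id in {10,12,13} -> Tom (id 14, depth 4).
Iteration 5: no rows with manager_id in {14}; recursion stops.
SUM(depth) = 0 + 1 + 1 + 1 + 2 + 2 + 2 + 2 + 3 + 3 + 3 + 4 = 24.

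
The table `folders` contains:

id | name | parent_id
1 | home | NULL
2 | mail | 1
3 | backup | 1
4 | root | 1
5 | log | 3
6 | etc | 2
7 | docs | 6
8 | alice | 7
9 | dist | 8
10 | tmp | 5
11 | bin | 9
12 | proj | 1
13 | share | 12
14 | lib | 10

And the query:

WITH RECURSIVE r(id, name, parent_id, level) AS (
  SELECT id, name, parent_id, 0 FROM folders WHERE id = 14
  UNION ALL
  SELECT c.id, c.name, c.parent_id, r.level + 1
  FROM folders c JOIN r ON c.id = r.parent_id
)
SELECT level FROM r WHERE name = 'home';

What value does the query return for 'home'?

4

Base: id=14 (lib), parent_id=10, level 0.
Iteration 1: join on id=10 -> tmp (id 10, parent_id=5, level 1).
Iteration 2: join on id=5 -> log (id 5, parent_id=3, level 2).
Iteration 3: join on id=3 -> backup (id 3, parent_id=1, level 3).
Iteration 4: join on id=1 -> home (id 1, parent_id=NULL, level 4).
Iteration 5: parent_id is NULL; no match; recursion stops.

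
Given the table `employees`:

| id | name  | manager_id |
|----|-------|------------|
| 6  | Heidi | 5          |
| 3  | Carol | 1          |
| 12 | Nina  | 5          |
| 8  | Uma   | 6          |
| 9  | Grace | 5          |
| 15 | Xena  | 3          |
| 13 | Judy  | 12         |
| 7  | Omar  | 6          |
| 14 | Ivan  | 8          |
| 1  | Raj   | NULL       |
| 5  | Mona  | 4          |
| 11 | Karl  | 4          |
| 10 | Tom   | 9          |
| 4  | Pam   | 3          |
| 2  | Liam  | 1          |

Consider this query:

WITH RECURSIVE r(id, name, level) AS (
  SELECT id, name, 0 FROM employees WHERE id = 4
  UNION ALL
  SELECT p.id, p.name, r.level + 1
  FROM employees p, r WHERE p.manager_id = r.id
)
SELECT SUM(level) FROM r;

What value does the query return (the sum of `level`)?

24

Base: id=4 (Pam) at level 0.
Iteration 1: rows with manager_id in {4} -> Mona (id 5, level 1), Karl (id 11, level 1).
Iteration 2: rows with manager_id in {5,11} -> Heidi (id 6, level 2), Grace (id 9, level 2), Nina (id 12, level 2).
Iteration 3: rows with manager_id in {6,9,12} -> Omar (id 7, level 3), Uma (id 8, level 3), Tom (id 10, level 3), Judy (id 13, level 3).
Iteration 4: rows with manager_id in {7,8,10,13} -> Ivan (id 14, level 4).
Iteration 5: no rows with manager_id in {14}; recursion stops.
SUM(level) = 0 + 1 + 1 + 2 + 2 + 2 + 3 + 3 + 3 + 3 + 4 = 24.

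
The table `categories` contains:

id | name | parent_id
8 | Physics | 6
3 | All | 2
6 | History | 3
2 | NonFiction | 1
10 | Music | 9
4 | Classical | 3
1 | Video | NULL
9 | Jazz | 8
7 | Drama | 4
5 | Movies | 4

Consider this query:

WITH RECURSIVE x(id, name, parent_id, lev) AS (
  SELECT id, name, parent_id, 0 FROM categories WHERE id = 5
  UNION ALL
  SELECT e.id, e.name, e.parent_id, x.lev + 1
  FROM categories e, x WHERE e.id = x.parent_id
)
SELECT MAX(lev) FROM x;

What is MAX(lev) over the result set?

4

Base: id=5 (Movies), parent_id=4, lev 0.
Iteration 1: join on id=4 -> Classical (id 4, parent_id=3, lev 1).
Iteration 2: join on id=3 -> All (id 3, parent_id=2, lev 2).
Iteration 3: join on id=2 -> NonFiction (id 2, parent_id=1, lev 3).
Iteration 4: join on id=1 -> Video (id 1, parent_id=NULL, lev 4).
Iteration 5: parent_id is NULL; no match; recursion stops.
lev values: 0, 1, 2, 3, 4; the maximum is 4.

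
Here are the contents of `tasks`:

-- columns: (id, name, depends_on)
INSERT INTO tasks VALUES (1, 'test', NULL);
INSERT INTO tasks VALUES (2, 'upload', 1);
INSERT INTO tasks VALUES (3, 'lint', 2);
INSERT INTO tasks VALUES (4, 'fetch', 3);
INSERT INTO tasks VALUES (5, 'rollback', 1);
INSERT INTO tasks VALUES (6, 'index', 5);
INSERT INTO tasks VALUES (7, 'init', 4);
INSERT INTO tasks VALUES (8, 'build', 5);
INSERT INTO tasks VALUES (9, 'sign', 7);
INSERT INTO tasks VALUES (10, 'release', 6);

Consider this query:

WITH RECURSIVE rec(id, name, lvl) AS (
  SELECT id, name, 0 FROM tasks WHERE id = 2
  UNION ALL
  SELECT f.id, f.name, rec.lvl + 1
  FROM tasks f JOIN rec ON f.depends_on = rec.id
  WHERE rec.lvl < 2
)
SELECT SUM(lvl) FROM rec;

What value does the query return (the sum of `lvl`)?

3

Base: id=2 (upload) at lvl 0.
Iteration 1: rows with depends_on in {2} -> lint (id 3, lvl 1).
Iteration 2: rows with depends_on in {3} -> fetch (id 4, lvl 2).
Iteration 3: lvl < 2 fails for all current rows; recursion stops.
SUM(lvl) = 0 + 1 + 2 = 3.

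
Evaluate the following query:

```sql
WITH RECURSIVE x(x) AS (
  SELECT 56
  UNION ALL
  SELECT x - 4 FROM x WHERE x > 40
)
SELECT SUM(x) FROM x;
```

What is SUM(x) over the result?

240

Base: x=56.
Iteration 1: 56 > 40 holds -> x = 56 - 4 = 52.
Iteration 2: 52 > 40 holds -> x = 52 - 4 = 48.
Iteration 3: 48 > 40 holds -> x = 48 - 4 = 44.
Iteration 4: 44 > 40 holds -> x = 44 - 4 = 40.
Iteration 5: 40 > 40 fails; recursion stops.
SUM(x) = 56 + 52 + 48 + 44 + 40 = 240.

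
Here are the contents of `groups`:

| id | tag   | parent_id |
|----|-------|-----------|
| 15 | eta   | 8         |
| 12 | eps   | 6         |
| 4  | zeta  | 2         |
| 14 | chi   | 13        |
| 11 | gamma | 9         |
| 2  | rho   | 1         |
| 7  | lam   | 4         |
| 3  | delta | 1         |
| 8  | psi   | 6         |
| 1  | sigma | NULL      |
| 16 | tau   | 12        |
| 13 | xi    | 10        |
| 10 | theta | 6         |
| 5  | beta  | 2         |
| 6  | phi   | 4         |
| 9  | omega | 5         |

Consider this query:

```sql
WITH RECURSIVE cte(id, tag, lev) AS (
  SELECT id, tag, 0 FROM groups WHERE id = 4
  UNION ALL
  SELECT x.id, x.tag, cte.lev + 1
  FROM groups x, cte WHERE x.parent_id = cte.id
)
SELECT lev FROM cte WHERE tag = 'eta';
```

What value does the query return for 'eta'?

Base: id=4 (zeta) at lev 0.
Iteration 1: rows with parent_id in {4} -> phi (id 6, lev 1), lam (id 7, lev 1).
Iteration 2: rows with parent_id in {6,7} -> psi (id 8, lev 2), theta (id 10, lev 2), eps (id 12, lev 2).
Iteration 3: rows with parent_id in {8,10,12} -> xi (id 13, lev 3), eta (id 15, lev 3), tau (id 16, lev 3).
Iteration 4: rows with parent_id in {13,15,16} -> chi (id 14, lev 4).
Iteration 5: no rows with parent_id in {14}; recursion stops.

3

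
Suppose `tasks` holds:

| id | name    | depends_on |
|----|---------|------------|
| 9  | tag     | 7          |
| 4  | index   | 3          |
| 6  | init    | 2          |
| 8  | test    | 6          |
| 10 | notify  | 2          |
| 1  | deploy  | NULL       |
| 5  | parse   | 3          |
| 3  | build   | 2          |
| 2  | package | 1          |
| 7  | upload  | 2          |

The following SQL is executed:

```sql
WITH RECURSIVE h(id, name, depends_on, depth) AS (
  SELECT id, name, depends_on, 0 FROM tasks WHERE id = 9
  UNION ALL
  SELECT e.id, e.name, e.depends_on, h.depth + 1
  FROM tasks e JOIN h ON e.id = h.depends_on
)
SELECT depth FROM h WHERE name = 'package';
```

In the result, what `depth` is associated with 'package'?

2

Base: id=9 (tag), depends_on=7, depth 0.
Iteration 1: join on id=7 -> upload (id 7, depends_on=2, depth 1).
Iteration 2: join on id=2 -> package (id 2, depends_on=1, depth 2).
Iteration 3: join on id=1 -> deploy (id 1, depends_on=NULL, depth 3).
Iteration 4: depends_on is NULL; no match; recursion stops.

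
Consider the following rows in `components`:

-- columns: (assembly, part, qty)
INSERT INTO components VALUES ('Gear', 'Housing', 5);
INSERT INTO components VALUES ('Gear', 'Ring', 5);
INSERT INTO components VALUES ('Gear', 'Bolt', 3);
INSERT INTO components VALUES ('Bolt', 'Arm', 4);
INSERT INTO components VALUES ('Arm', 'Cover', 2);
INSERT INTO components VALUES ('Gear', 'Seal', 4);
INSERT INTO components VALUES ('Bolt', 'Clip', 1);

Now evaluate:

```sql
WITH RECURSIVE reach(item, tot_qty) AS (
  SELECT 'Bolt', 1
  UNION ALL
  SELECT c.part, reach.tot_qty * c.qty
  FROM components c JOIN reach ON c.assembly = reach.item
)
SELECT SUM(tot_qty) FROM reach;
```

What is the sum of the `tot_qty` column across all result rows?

Base: (Bolt, tot_qty=1).
Iteration 1: components of {Bolt} -> Arm = 1*4 = 4, Clip = 1*1 = 1.
Iteration 2: components of {Arm,Clip} -> Cover = 4*2 = 8.
Iteration 3: no further components; recursion stops.
SUM(tot_qty) = 1 + 4 + 1 + 8 = 14.

14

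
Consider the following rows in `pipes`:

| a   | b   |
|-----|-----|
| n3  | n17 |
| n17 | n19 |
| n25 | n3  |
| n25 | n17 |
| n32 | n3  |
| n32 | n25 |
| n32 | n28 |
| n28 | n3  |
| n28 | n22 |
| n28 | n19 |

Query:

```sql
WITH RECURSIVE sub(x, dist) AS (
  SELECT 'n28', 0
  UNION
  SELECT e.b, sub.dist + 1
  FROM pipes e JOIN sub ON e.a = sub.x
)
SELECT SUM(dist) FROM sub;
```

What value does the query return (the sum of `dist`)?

8

Base: (n28, dist=0).
Iteration 1: edges from {n28} -> (n19, dist=1), (n22, dist=1), (n3, dist=1).
Iteration 2: edges from {n19,n22,n3} -> (n17, dist=2).
Iteration 3: edges from {n17} -> (n19, dist=3).
Iteration 4: no outgoing edges from {n19}; recursion stops.
SUM(dist) = 0 + 1 + 1 + 1 + 2 + 3 = 8.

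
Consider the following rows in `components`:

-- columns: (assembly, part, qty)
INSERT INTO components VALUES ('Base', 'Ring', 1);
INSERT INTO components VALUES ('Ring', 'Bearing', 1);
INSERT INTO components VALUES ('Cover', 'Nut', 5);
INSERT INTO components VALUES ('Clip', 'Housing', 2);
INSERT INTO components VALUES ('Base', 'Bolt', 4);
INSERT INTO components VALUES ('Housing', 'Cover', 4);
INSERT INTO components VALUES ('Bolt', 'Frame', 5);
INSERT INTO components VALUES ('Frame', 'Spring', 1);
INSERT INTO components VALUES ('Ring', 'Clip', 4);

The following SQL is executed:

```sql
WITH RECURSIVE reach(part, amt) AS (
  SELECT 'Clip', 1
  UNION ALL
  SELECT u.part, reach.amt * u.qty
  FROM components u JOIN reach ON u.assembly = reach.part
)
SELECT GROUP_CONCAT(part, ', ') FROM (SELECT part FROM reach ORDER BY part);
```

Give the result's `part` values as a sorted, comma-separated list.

Clip, Cover, Housing, Nut

Base: (Clip, amt=1).
Iteration 1: components of {Clip} -> Housing = 1*2 = 2.
Iteration 2: components of {Housing} -> Cover = 2*4 = 8.
Iteration 3: components of {Cover} -> Nut = 8*5 = 40.
Iteration 4: no further components; recursion stops.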